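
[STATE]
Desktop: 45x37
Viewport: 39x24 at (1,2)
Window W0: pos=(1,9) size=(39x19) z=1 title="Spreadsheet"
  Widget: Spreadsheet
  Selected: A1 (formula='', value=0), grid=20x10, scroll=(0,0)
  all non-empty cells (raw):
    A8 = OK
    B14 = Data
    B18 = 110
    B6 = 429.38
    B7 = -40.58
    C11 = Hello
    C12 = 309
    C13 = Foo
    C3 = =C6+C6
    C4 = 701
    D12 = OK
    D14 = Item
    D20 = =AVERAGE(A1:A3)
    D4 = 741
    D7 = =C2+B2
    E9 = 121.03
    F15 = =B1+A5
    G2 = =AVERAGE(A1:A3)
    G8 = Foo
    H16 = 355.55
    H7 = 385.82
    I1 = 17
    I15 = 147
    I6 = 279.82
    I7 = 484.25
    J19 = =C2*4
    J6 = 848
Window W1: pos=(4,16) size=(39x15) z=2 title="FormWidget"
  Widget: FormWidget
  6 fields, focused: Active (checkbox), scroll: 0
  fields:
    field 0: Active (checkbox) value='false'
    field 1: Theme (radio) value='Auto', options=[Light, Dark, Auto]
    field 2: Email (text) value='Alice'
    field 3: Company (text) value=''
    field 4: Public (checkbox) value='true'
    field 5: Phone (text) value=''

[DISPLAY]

                                       
                                       
                                       
                                       
                                       
                                       
                                       
┏━━━━━━━━━━━━━━━━━━━━━━━━━━━━━━━━━━━━━┓
┃ Spreadsheet                         ┃
┠─────────────────────────────────────┨
┃A1:                                  ┃
┃       A       B       C       D     ┃
┃-------------------------------------┃
┃  1      [0]       0       0       0 ┃
┃  ┏━━━━━━━━━━━━━━━━━━━━━━━━━━━━━━━━━━━
┃  ┃ FormWidget                        
┃  ┠───────────────────────────────────
┃  ┃> Active:     [ ]                  
┃  ┃  Theme:      ( ) Light  ( ) Dark  
┃  ┃  Email:      [Alice               
┃  ┃  Company:    [                    
┃  ┃  Public:     [x]                  
┃ 1┃  Phone:      [                    
┃ 1┃                                   


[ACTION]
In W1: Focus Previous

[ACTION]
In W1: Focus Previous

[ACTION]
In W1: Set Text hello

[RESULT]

                                       
                                       
                                       
                                       
                                       
                                       
                                       
┏━━━━━━━━━━━━━━━━━━━━━━━━━━━━━━━━━━━━━┓
┃ Spreadsheet                         ┃
┠─────────────────────────────────────┨
┃A1:                                  ┃
┃       A       B       C       D     ┃
┃-------------------------------------┃
┃  1      [0]       0       0       0 ┃
┃  ┏━━━━━━━━━━━━━━━━━━━━━━━━━━━━━━━━━━━
┃  ┃ FormWidget                        
┃  ┠───────────────────────────────────
┃  ┃  Active:     [ ]                  
┃  ┃  Theme:      ( ) Light  ( ) Dark  
┃  ┃  Email:      [Alice               
┃  ┃  Company:    [                    
┃  ┃> Public:     [x]                  
┃ 1┃  Phone:      [                    
┃ 1┃                                   


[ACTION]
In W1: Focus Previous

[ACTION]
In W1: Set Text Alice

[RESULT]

                                       
                                       
                                       
                                       
                                       
                                       
                                       
┏━━━━━━━━━━━━━━━━━━━━━━━━━━━━━━━━━━━━━┓
┃ Spreadsheet                         ┃
┠─────────────────────────────────────┨
┃A1:                                  ┃
┃       A       B       C       D     ┃
┃-------------------------------------┃
┃  1      [0]       0       0       0 ┃
┃  ┏━━━━━━━━━━━━━━━━━━━━━━━━━━━━━━━━━━━
┃  ┃ FormWidget                        
┃  ┠───────────────────────────────────
┃  ┃  Active:     [ ]                  
┃  ┃  Theme:      ( ) Light  ( ) Dark  
┃  ┃  Email:      [Alice               
┃  ┃> Company:    [Alice               
┃  ┃  Public:     [x]                  
┃ 1┃  Phone:      [                    
┃ 1┃                                   


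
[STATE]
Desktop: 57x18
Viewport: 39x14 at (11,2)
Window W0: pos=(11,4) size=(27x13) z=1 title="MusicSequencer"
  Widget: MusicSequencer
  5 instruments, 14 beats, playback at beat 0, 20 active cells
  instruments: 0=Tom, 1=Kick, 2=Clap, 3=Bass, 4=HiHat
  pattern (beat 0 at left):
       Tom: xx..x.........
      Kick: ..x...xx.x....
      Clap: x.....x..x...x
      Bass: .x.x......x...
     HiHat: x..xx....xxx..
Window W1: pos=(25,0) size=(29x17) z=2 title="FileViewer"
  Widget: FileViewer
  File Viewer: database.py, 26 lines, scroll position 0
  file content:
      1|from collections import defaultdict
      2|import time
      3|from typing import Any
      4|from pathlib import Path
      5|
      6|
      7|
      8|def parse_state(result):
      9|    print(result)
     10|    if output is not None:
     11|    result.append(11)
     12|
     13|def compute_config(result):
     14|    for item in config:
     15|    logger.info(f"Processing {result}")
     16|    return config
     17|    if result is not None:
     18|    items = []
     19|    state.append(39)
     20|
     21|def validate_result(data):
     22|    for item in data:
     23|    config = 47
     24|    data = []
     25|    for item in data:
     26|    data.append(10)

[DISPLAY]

              ┠────────────────────────
              ┃from collections import 
┏━━━━━━━━━━━━━┃import time             
┃ MusicSequenc┃from typing import Any  
┠─────────────┃from pathlib import Path
┃      ▼123456┃                        
┃   Tom██··█··┃                        
┃  Kick··█···█┃                        
┃  Clap█·····█┃def parse_state(result):
┃  Bass·█·█···┃    print(result)       
┃ HiHat█··██··┃    if output is not Non
┃             ┃    result.append(11)   
┃             ┃                        
┃             ┃def compute_config(resul


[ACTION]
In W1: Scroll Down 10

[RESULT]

              ┠────────────────────────
              ┃    result.append(11)   
┏━━━━━━━━━━━━━┃                        
┃ MusicSequenc┃def compute_config(resul
┠─────────────┃    for item in config: 
┃      ▼123456┃    logger.info(f"Proces
┃   Tom██··█··┃    return config       
┃  Kick··█···█┃    if result is not Non
┃  Clap█·····█┃    items = []          
┃  Bass·█·█···┃    state.append(39)    
┃ HiHat█··██··┃                        
┃             ┃def validate_result(data
┃             ┃    for item in data:   
┃             ┃    config = 47         


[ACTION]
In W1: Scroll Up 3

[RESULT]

              ┠────────────────────────
              ┃def parse_state(result):
┏━━━━━━━━━━━━━┃    print(result)       
┃ MusicSequenc┃    if output is not Non
┠─────────────┃    result.append(11)   
┃      ▼123456┃                        
┃   Tom██··█··┃def compute_config(resul
┃  Kick··█···█┃    for item in config: 
┃  Clap█·····█┃    logger.info(f"Proces
┃  Bass·█·█···┃    return config       
┃ HiHat█··██··┃    if result is not Non
┃             ┃    items = []          
┃             ┃    state.append(39)    
┃             ┃                        


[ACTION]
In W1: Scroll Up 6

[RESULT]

              ┠────────────────────────
              ┃import time             
┏━━━━━━━━━━━━━┃from typing import Any  
┃ MusicSequenc┃from pathlib import Path
┠─────────────┃                        
┃      ▼123456┃                        
┃   Tom██··█··┃                        
┃  Kick··█···█┃def parse_state(result):
┃  Clap█·····█┃    print(result)       
┃  Bass·█·█···┃    if output is not Non
┃ HiHat█··██··┃    result.append(11)   
┃             ┃                        
┃             ┃def compute_config(resul
┃             ┃    for item in config: 


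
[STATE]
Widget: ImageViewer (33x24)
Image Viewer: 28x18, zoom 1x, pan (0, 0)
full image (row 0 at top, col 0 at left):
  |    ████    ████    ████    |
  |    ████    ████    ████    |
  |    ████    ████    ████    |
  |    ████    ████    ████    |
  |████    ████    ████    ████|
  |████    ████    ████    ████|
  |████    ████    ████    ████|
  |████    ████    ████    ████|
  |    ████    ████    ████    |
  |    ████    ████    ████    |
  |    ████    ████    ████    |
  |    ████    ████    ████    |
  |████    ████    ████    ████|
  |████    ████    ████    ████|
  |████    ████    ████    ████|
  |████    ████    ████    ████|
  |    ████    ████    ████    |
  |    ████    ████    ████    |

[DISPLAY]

    ████    ████    ████         
    ████    ████    ████         
    ████    ████    ████         
    ████    ████    ████         
████    ████    ████    ████     
████    ████    ████    ████     
████    ████    ████    ████     
████    ████    ████    ████     
    ████    ████    ████         
    ████    ████    ████         
    ████    ████    ████         
    ████    ████    ████         
████    ████    ████    ████     
████    ████    ████    ████     
████    ████    ████    ████     
████    ████    ████    ████     
    ████    ████    ████         
    ████    ████    ████         
                                 
                                 
                                 
                                 
                                 
                                 


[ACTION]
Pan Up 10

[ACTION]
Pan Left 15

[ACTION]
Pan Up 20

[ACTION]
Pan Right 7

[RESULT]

█    ████    ████                
█    ████    ████                
█    ████    ████                
█    ████    ████                
 ████    ████    ████            
 ████    ████    ████            
 ████    ████    ████            
 ████    ████    ████            
█    ████    ████                
█    ████    ████                
█    ████    ████                
█    ████    ████                
 ████    ████    ████            
 ████    ████    ████            
 ████    ████    ████            
 ████    ████    ████            
█    ████    ████                
█    ████    ████                
                                 
                                 
                                 
                                 
                                 
                                 


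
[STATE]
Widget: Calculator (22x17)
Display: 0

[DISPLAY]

                     0
┌───┬───┬───┬───┐     
│ 7 │ 8 │ 9 │ ÷ │     
├───┼───┼───┼───┤     
│ 4 │ 5 │ 6 │ × │     
├───┼───┼───┼───┤     
│ 1 │ 2 │ 3 │ - │     
├───┼───┼───┼───┤     
│ 0 │ . │ = │ + │     
├───┼───┼───┼───┤     
│ C │ MC│ MR│ M+│     
└───┴───┴───┴───┘     
                      
                      
                      
                      
                      


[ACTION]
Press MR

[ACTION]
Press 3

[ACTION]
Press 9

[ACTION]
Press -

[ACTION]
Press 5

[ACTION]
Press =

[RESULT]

                    34
┌───┬───┬───┬───┐     
│ 7 │ 8 │ 9 │ ÷ │     
├───┼───┼───┼───┤     
│ 4 │ 5 │ 6 │ × │     
├───┼───┼───┼───┤     
│ 1 │ 2 │ 3 │ - │     
├───┼───┼───┼───┤     
│ 0 │ . │ = │ + │     
├───┼───┼───┼───┤     
│ C │ MC│ MR│ M+│     
└───┴───┴───┴───┘     
                      
                      
                      
                      
                      


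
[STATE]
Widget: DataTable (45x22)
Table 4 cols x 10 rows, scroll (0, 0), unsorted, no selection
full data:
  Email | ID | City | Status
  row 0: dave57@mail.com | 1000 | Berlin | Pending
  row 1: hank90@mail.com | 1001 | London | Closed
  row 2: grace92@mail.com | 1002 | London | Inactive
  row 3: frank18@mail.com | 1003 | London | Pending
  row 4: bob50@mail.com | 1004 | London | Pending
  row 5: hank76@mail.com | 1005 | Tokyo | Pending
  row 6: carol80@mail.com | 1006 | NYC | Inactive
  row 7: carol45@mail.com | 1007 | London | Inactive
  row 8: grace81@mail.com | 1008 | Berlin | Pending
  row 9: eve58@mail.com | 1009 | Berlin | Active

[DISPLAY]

Email           │ID  │City  │Status          
────────────────┼────┼──────┼────────        
dave57@mail.com │1000│Berlin│Pending         
hank90@mail.com │1001│London│Closed          
grace92@mail.com│1002│London│Inactive        
frank18@mail.com│1003│London│Pending         
bob50@mail.com  │1004│London│Pending         
hank76@mail.com │1005│Tokyo │Pending         
carol80@mail.com│1006│NYC   │Inactive        
carol45@mail.com│1007│London│Inactive        
grace81@mail.com│1008│Berlin│Pending         
eve58@mail.com  │1009│Berlin│Active          
                                             
                                             
                                             
                                             
                                             
                                             
                                             
                                             
                                             
                                             


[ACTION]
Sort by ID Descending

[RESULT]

Email           │ID ▼│City  │Status          
────────────────┼────┼──────┼────────        
eve58@mail.com  │1009│Berlin│Active          
grace81@mail.com│1008│Berlin│Pending         
carol45@mail.com│1007│London│Inactive        
carol80@mail.com│1006│NYC   │Inactive        
hank76@mail.com │1005│Tokyo │Pending         
bob50@mail.com  │1004│London│Pending         
frank18@mail.com│1003│London│Pending         
grace92@mail.com│1002│London│Inactive        
hank90@mail.com │1001│London│Closed          
dave57@mail.com │1000│Berlin│Pending         
                                             
                                             
                                             
                                             
                                             
                                             
                                             
                                             
                                             
                                             


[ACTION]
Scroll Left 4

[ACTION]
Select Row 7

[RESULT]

Email           │ID ▼│City  │Status          
────────────────┼────┼──────┼────────        
eve58@mail.com  │1009│Berlin│Active          
grace81@mail.com│1008│Berlin│Pending         
carol45@mail.com│1007│London│Inactive        
carol80@mail.com│1006│NYC   │Inactive        
hank76@mail.com │1005│Tokyo │Pending         
bob50@mail.com  │1004│London│Pending         
frank18@mail.com│1003│London│Pending         
>race92@mail.com│1002│London│Inactive        
hank90@mail.com │1001│London│Closed          
dave57@mail.com │1000│Berlin│Pending         
                                             
                                             
                                             
                                             
                                             
                                             
                                             
                                             
                                             
                                             


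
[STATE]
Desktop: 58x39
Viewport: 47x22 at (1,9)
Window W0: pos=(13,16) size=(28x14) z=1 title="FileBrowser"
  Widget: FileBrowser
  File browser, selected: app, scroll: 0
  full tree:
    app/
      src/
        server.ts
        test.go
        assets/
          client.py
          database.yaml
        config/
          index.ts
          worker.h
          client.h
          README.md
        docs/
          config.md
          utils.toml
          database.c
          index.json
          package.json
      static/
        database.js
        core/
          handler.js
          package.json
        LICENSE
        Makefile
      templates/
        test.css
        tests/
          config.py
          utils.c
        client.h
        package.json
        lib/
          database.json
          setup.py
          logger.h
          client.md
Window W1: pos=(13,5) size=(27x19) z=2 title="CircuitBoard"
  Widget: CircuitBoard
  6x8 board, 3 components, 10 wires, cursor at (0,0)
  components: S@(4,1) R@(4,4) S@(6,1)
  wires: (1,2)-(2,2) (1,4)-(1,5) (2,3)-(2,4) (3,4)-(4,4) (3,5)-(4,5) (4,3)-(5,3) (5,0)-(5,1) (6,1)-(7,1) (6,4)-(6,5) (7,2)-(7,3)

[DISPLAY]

            ┃0  [.]                   ┃        
            ┃                         ┃        
            ┃1           ·       · ─ ·┃        
            ┃            │            ┃        
            ┃2           ·   · ─ ·    ┃        
            ┃                         ┃        
            ┃3                   ·   ·┃        
            ┃                    │   │┃┓       
            ┃4       S       ·   R   ·┃┃       
            ┃                │        ┃┨       
            ┃5   · ─ ·       ·        ┃┃       
            ┃                         ┃┃       
            ┃6       S           · ─ ·┃┃       
            ┃        │                ┃┃       
            ┗━━━━━━━━━━━━━━━━━━━━━━━━━┛┃       
            ┃                          ┃       
            ┃                          ┃       
            ┃                          ┃       
            ┃                          ┃       
            ┃                          ┃       
            ┗━━━━━━━━━━━━━━━━━━━━━━━━━━┛       
                                               


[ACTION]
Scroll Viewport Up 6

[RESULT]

                                               
                                               
            ┏━━━━━━━━━━━━━━━━━━━━━━━━━┓        
            ┃ CircuitBoard            ┃        
            ┠─────────────────────────┨        
            ┃   0 1 2 3 4 5           ┃        
            ┃0  [.]                   ┃        
            ┃                         ┃        
            ┃1           ·       · ─ ·┃        
            ┃            │            ┃        
            ┃2           ·   · ─ ·    ┃        
            ┃                         ┃        
            ┃3                   ·   ·┃        
            ┃                    │   │┃┓       
            ┃4       S       ·   R   ·┃┃       
            ┃                │        ┃┨       
            ┃5   · ─ ·       ·        ┃┃       
            ┃                         ┃┃       
            ┃6       S           · ─ ·┃┃       
            ┃        │                ┃┃       
            ┗━━━━━━━━━━━━━━━━━━━━━━━━━┛┃       
            ┃                          ┃       


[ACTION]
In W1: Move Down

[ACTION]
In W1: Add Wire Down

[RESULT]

                                               
                                               
            ┏━━━━━━━━━━━━━━━━━━━━━━━━━┓        
            ┃ CircuitBoard            ┃        
            ┠─────────────────────────┨        
            ┃   0 1 2 3 4 5           ┃        
            ┃0                        ┃        
            ┃                         ┃        
            ┃1  [.]      ·       · ─ ·┃        
            ┃    │       │            ┃        
            ┃2   ·       ·   · ─ ·    ┃        
            ┃                         ┃        
            ┃3                   ·   ·┃        
            ┃                    │   │┃┓       
            ┃4       S       ·   R   ·┃┃       
            ┃                │        ┃┨       
            ┃5   · ─ ·       ·        ┃┃       
            ┃                         ┃┃       
            ┃6       S           · ─ ·┃┃       
            ┃        │                ┃┃       
            ┗━━━━━━━━━━━━━━━━━━━━━━━━━┛┃       
            ┃                          ┃       


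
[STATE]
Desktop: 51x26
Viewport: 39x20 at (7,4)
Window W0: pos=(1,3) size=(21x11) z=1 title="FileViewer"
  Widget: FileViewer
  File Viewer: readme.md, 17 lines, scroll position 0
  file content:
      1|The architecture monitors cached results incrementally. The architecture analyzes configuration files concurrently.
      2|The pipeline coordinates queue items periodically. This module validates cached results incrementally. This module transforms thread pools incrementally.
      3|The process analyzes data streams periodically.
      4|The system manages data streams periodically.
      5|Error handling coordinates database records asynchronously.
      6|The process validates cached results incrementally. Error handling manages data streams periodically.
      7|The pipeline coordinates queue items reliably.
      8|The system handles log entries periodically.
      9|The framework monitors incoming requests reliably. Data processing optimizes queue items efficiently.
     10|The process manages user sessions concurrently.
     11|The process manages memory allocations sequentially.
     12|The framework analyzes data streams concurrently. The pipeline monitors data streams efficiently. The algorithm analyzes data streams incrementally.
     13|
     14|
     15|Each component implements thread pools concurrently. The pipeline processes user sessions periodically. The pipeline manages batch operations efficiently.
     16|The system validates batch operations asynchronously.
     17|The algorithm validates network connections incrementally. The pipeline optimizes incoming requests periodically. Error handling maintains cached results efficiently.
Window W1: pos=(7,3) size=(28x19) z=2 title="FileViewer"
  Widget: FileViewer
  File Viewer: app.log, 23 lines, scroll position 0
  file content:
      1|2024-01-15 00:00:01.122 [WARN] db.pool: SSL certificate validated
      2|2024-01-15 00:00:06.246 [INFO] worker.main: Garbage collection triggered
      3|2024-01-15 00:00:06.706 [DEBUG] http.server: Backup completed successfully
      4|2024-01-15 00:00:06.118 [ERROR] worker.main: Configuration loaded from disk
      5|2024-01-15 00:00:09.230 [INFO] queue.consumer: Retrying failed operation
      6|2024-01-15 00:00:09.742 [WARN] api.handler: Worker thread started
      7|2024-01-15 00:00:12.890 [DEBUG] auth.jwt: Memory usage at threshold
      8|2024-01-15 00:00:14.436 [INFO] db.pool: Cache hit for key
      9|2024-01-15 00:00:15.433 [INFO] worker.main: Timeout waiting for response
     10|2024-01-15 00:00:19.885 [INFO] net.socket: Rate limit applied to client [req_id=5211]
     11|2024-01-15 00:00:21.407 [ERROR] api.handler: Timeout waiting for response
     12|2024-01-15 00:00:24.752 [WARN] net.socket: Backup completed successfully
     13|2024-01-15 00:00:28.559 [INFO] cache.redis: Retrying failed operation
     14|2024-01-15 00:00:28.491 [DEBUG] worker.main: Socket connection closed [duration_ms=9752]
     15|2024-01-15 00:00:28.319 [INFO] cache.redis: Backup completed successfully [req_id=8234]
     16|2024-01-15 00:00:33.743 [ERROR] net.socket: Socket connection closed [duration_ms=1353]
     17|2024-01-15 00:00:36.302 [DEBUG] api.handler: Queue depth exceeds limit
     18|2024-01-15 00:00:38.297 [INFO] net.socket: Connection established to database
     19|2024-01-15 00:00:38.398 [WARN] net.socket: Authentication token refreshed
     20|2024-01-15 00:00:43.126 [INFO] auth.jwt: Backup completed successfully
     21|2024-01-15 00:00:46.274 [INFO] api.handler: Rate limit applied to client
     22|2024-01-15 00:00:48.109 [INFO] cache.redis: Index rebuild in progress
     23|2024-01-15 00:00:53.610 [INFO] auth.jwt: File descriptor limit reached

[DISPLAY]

┃ FileViewer               ┃           
┠──────────────────────────┨           
┃2024-01-15 00:00:01.122 [▲┃           
┃2024-01-15 00:00:06.246 [█┃           
┃2024-01-15 00:00:06.706 [░┃           
┃2024-01-15 00:00:06.118 [░┃           
┃2024-01-15 00:00:09.230 [░┃           
┃2024-01-15 00:00:09.742 [░┃           
┃2024-01-15 00:00:12.890 [░┃           
┃2024-01-15 00:00:14.436 [░┃           
┃2024-01-15 00:00:15.433 [░┃           
┃2024-01-15 00:00:19.885 [░┃           
┃2024-01-15 00:00:21.407 [░┃           
┃2024-01-15 00:00:24.752 [░┃           
┃2024-01-15 00:00:28.559 [░┃           
┃2024-01-15 00:00:28.491 [░┃           
┃2024-01-15 00:00:28.319 [▼┃           
┗━━━━━━━━━━━━━━━━━━━━━━━━━━┛           
                                       
                                       


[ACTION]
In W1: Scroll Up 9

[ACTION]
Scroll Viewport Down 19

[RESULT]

┃2024-01-15 00:00:01.122 [▲┃           
┃2024-01-15 00:00:06.246 [█┃           
┃2024-01-15 00:00:06.706 [░┃           
┃2024-01-15 00:00:06.118 [░┃           
┃2024-01-15 00:00:09.230 [░┃           
┃2024-01-15 00:00:09.742 [░┃           
┃2024-01-15 00:00:12.890 [░┃           
┃2024-01-15 00:00:14.436 [░┃           
┃2024-01-15 00:00:15.433 [░┃           
┃2024-01-15 00:00:19.885 [░┃           
┃2024-01-15 00:00:21.407 [░┃           
┃2024-01-15 00:00:24.752 [░┃           
┃2024-01-15 00:00:28.559 [░┃           
┃2024-01-15 00:00:28.491 [░┃           
┃2024-01-15 00:00:28.319 [▼┃           
┗━━━━━━━━━━━━━━━━━━━━━━━━━━┛           
                                       
                                       
                                       
                                       


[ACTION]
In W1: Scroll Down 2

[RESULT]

┃2024-01-15 00:00:06.706 [▲┃           
┃2024-01-15 00:00:06.118 [░┃           
┃2024-01-15 00:00:09.230 [░┃           
┃2024-01-15 00:00:09.742 [░┃           
┃2024-01-15 00:00:12.890 [█┃           
┃2024-01-15 00:00:14.436 [░┃           
┃2024-01-15 00:00:15.433 [░┃           
┃2024-01-15 00:00:19.885 [░┃           
┃2024-01-15 00:00:21.407 [░┃           
┃2024-01-15 00:00:24.752 [░┃           
┃2024-01-15 00:00:28.559 [░┃           
┃2024-01-15 00:00:28.491 [░┃           
┃2024-01-15 00:00:28.319 [░┃           
┃2024-01-15 00:00:33.743 [░┃           
┃2024-01-15 00:00:36.302 [▼┃           
┗━━━━━━━━━━━━━━━━━━━━━━━━━━┛           
                                       
                                       
                                       
                                       


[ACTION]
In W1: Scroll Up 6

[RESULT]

┃2024-01-15 00:00:01.122 [▲┃           
┃2024-01-15 00:00:06.246 [█┃           
┃2024-01-15 00:00:06.706 [░┃           
┃2024-01-15 00:00:06.118 [░┃           
┃2024-01-15 00:00:09.230 [░┃           
┃2024-01-15 00:00:09.742 [░┃           
┃2024-01-15 00:00:12.890 [░┃           
┃2024-01-15 00:00:14.436 [░┃           
┃2024-01-15 00:00:15.433 [░┃           
┃2024-01-15 00:00:19.885 [░┃           
┃2024-01-15 00:00:21.407 [░┃           
┃2024-01-15 00:00:24.752 [░┃           
┃2024-01-15 00:00:28.559 [░┃           
┃2024-01-15 00:00:28.491 [░┃           
┃2024-01-15 00:00:28.319 [▼┃           
┗━━━━━━━━━━━━━━━━━━━━━━━━━━┛           
                                       
                                       
                                       
                                       


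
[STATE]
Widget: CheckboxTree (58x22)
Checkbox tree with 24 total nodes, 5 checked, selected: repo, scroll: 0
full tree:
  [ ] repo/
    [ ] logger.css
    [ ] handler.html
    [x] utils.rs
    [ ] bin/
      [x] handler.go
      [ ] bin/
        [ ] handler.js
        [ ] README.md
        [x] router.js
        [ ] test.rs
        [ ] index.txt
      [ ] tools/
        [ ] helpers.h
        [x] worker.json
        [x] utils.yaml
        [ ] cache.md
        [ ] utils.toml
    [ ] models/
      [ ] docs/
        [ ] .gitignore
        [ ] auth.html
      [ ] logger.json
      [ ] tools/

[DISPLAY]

>[-] repo/                                                
   [ ] logger.css                                         
   [ ] handler.html                                       
   [x] utils.rs                                           
   [-] bin/                                               
     [x] handler.go                                       
     [-] bin/                                             
       [ ] handler.js                                     
       [ ] README.md                                      
       [x] router.js                                      
       [ ] test.rs                                        
       [ ] index.txt                                      
     [-] tools/                                           
       [ ] helpers.h                                      
       [x] worker.json                                    
       [x] utils.yaml                                     
       [ ] cache.md                                       
       [ ] utils.toml                                     
   [ ] models/                                            
     [ ] docs/                                            
       [ ] .gitignore                                     
       [ ] auth.html                                      


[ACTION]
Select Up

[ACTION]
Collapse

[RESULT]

>[-] repo/                                                
                                                          
                                                          
                                                          
                                                          
                                                          
                                                          
                                                          
                                                          
                                                          
                                                          
                                                          
                                                          
                                                          
                                                          
                                                          
                                                          
                                                          
                                                          
                                                          
                                                          
                                                          


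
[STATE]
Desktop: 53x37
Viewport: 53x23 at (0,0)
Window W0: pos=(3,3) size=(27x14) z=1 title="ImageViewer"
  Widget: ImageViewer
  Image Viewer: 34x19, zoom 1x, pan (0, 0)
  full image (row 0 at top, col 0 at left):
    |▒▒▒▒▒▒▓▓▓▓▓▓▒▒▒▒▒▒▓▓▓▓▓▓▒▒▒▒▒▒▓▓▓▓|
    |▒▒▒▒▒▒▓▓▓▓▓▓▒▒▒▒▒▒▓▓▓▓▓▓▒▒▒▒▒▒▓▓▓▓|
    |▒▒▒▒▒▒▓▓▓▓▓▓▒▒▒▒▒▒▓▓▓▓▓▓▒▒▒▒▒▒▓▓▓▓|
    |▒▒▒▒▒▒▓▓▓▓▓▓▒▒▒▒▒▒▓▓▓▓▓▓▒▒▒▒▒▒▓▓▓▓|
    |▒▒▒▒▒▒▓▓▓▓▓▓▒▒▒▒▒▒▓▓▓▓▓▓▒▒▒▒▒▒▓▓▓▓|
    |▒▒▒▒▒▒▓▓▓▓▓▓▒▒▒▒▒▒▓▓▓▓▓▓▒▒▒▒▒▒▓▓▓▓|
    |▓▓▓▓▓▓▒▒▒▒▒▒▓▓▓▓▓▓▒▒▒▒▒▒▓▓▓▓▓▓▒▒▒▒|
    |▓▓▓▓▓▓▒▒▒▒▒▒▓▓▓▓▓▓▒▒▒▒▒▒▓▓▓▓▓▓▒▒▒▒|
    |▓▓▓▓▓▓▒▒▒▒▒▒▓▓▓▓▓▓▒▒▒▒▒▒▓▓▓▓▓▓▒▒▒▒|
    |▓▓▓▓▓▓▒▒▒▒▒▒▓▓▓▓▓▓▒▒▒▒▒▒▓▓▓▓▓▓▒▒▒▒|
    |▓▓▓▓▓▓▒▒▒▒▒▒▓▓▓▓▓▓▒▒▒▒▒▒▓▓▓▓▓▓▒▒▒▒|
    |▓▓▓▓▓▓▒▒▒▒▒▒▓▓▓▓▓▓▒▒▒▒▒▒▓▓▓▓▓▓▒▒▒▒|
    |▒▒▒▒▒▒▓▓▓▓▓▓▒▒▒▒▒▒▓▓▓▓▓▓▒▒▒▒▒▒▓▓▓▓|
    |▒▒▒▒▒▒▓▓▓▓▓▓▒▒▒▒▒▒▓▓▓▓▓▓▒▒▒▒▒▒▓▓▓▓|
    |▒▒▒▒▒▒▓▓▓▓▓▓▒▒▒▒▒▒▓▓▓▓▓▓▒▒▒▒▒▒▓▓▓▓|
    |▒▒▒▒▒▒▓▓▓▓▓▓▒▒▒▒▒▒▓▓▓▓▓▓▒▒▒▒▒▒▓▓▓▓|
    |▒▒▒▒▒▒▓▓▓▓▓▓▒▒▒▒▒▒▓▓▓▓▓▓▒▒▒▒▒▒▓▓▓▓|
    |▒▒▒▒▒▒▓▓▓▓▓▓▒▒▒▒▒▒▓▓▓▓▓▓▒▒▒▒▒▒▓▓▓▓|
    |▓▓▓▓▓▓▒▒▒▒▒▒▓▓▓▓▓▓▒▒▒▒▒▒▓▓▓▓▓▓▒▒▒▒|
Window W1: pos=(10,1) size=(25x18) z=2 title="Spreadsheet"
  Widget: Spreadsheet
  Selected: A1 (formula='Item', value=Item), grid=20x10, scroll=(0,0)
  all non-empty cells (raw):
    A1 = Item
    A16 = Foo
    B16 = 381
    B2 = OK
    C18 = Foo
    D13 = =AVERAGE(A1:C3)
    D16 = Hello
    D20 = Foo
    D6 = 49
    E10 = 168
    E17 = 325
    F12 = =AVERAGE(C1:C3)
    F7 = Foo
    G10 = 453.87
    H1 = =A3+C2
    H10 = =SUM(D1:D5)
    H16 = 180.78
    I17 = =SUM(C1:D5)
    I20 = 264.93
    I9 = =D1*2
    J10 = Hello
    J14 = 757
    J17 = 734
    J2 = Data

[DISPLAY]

                                                     
          ┏━━━━━━━━━━━━━━━━━━━━━━━┓                  
          ┃ Spreadsheet           ┃                  
   ┏━━━━━━┠───────────────────────┨                  
   ┃ Image┃A1: Item               ┃                  
   ┠──────┃       A       B       ┃                  
   ┃▒▒▒▒▒▒┃-----------------------┃                  
   ┃▒▒▒▒▒▒┃  1 [Item]         0   ┃                  
   ┃▒▒▒▒▒▒┃  2        0OK         ┃                  
   ┃▒▒▒▒▒▒┃  3        0       0   ┃                  
   ┃▒▒▒▒▒▒┃  4        0       0   ┃                  
   ┃▒▒▒▒▒▒┃  5        0       0   ┃                  
   ┃▓▓▓▓▓▓┃  6        0       0   ┃                  
   ┃▓▓▓▓▓▓┃  7        0       0   ┃                  
   ┃▓▓▓▓▓▓┃  8        0       0   ┃                  
   ┃▓▓▓▓▓▓┃  9        0       0   ┃                  
   ┗━━━━━━┃ 10        0       0   ┃                  
          ┃ 11        0       0   ┃                  
          ┗━━━━━━━━━━━━━━━━━━━━━━━┛                  
                                                     
                                                     
                                                     
                                                     


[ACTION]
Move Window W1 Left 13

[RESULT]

                                                     
┏━━━━━━━━━━━━━━━━━━━━━━━┓                            
┃ Spreadsheet           ┃                            
┠───────────────────────┨━━━━┓                       
┃A1: Item               ┃    ┃                       
┃       A       B       ┃────┨                       
┃-----------------------┃▓▓▓▒┃                       
┃  1 [Item]         0   ┃▓▓▓▒┃                       
┃  2        0OK         ┃▓▓▓▒┃                       
┃  3        0       0   ┃▓▓▓▒┃                       
┃  4        0       0   ┃▓▓▓▒┃                       
┃  5        0       0   ┃▓▓▓▒┃                       
┃  6        0       0   ┃▒▒▒▓┃                       
┃  7        0       0   ┃▒▒▒▓┃                       
┃  8        0       0   ┃▒▒▒▓┃                       
┃  9        0       0   ┃▒▒▒▓┃                       
┃ 10        0       0   ┃━━━━┛                       
┃ 11        0       0   ┃                            
┗━━━━━━━━━━━━━━━━━━━━━━━┛                            
                                                     
                                                     
                                                     
                                                     


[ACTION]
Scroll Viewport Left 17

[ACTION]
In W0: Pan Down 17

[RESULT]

                                                     
┏━━━━━━━━━━━━━━━━━━━━━━━┓                            
┃ Spreadsheet           ┃                            
┠───────────────────────┨━━━━┓                       
┃A1: Item               ┃    ┃                       
┃       A       B       ┃────┨                       
┃-----------------------┃▓▓▓▒┃                       
┃  1 [Item]         0   ┃▒▒▒▓┃                       
┃  2        0OK         ┃    ┃                       
┃  3        0       0   ┃    ┃                       
┃  4        0       0   ┃    ┃                       
┃  5        0       0   ┃    ┃                       
┃  6        0       0   ┃    ┃                       
┃  7        0       0   ┃    ┃                       
┃  8        0       0   ┃    ┃                       
┃  9        0       0   ┃    ┃                       
┃ 10        0       0   ┃━━━━┛                       
┃ 11        0       0   ┃                            
┗━━━━━━━━━━━━━━━━━━━━━━━┛                            
                                                     
                                                     
                                                     
                                                     


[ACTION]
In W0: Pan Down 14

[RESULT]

                                                     
┏━━━━━━━━━━━━━━━━━━━━━━━┓                            
┃ Spreadsheet           ┃                            
┠───────────────────────┨━━━━┓                       
┃A1: Item               ┃    ┃                       
┃       A       B       ┃────┨                       
┃-----------------------┃    ┃                       
┃  1 [Item]         0   ┃    ┃                       
┃  2        0OK         ┃    ┃                       
┃  3        0       0   ┃    ┃                       
┃  4        0       0   ┃    ┃                       
┃  5        0       0   ┃    ┃                       
┃  6        0       0   ┃    ┃                       
┃  7        0       0   ┃    ┃                       
┃  8        0       0   ┃    ┃                       
┃  9        0       0   ┃    ┃                       
┃ 10        0       0   ┃━━━━┛                       
┃ 11        0       0   ┃                            
┗━━━━━━━━━━━━━━━━━━━━━━━┛                            
                                                     
                                                     
                                                     
                                                     
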